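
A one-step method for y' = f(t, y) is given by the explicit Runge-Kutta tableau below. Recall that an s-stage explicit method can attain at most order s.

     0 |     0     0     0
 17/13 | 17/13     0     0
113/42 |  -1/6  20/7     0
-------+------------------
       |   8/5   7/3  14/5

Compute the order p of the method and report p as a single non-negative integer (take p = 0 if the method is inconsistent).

b = (8/5, 7/3, 14/5)
c = (0, 17/13, 113/42)
Ac = (0, 0, 340/91)
Σ b_i: 8/5·1 + 7/3·1 + 14/5·1 = 101/15 ≠ 1 ⇒ order 0.

0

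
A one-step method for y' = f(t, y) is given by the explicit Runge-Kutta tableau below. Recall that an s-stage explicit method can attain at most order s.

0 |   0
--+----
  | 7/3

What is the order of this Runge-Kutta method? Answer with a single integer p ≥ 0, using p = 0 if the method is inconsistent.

0

b = (7/3)
c = (0)
Σ b_i: 7/3·1 = 7/3 ≠ 1 ⇒ order 0.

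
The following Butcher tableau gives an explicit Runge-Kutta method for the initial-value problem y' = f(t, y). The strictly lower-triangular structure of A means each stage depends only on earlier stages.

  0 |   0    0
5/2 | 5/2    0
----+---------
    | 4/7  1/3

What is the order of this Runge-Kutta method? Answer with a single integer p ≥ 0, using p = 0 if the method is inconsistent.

0

b = (4/7, 1/3)
c = (0, 5/2)
Σ b_i: 4/7·1 + 1/3·1 = 19/21 ≠ 1 ⇒ order 0.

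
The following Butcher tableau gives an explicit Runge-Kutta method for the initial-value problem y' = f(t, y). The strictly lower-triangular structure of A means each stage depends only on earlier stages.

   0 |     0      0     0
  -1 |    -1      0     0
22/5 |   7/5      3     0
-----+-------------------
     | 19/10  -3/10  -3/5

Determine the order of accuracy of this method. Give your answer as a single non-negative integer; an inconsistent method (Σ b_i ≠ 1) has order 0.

1

b = (19/10, -3/10, -3/5)
c = (0, -1, 22/5)
Ac = (0, 0, -3)
Σ b_i: 19/10·1 + (-3/10)·1 + (-3/5)·1 = 1 ✓
b·c: (-3/10)·(-1) + (-3/5)·22/5 = -117/50 ≠ 1/2 ⇒ order 1.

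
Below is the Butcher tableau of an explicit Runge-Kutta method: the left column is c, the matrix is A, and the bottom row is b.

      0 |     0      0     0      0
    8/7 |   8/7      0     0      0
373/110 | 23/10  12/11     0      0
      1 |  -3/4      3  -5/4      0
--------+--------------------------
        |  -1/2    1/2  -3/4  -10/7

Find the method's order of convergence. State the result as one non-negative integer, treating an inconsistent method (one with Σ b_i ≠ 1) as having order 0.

0

b = (-1/2, 1/2, -3/4, -10/7)
c = (0, 8/7, 373/110, 1)
Ac = (0, 0, 96/77, -499/616)
Σ b_i: (-1/2)·1 + 1/2·1 + (-3/4)·1 + (-10/7)·1 = -61/28 ≠ 1 ⇒ order 0.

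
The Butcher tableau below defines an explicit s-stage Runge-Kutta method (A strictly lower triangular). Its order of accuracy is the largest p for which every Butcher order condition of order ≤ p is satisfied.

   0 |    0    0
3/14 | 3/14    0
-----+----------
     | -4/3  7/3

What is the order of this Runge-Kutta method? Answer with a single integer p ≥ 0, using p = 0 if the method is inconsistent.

b = (-4/3, 7/3)
c = (0, 3/14)
Σ b_i: (-4/3)·1 + 7/3·1 = 1 ✓
b·c: 7/3·3/14 = 1/2 ✓; 2 stages ⇒ order 2.

2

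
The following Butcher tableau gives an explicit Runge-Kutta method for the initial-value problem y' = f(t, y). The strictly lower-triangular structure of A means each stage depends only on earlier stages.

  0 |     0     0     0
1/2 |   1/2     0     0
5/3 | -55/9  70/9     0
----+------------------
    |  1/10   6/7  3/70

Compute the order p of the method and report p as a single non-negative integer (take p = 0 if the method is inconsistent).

3

b = (1/10, 6/7, 3/70)
c = (0, 1/2, 5/3)
Ac = (0, 0, 35/9)
Σ b_i: 1/10·1 + 6/7·1 + 3/70·1 = 1 ✓
b·c: 6/7·1/2 + 3/70·5/3 = 1/2 ✓
b·c²: 6/7·1/4 + 3/70·25/9 = 1/3 ✓
b·Ac: 3/70·35/9 = 1/6 ✓; 3 stages ⇒ order 3.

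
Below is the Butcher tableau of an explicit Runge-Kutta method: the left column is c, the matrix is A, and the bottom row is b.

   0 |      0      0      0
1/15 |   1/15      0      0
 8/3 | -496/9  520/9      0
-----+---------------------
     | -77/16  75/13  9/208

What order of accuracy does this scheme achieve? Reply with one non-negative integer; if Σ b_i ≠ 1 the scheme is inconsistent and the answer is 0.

3

b = (-77/16, 75/13, 9/208)
c = (0, 1/15, 8/3)
Ac = (0, 0, 104/27)
Σ b_i: (-77/16)·1 + 75/13·1 + 9/208·1 = 1 ✓
b·c: 75/13·1/15 + 9/208·8/3 = 1/2 ✓
b·c²: 75/13·1/225 + 9/208·64/9 = 1/3 ✓
b·Ac: 9/208·104/27 = 1/6 ✓; 3 stages ⇒ order 3.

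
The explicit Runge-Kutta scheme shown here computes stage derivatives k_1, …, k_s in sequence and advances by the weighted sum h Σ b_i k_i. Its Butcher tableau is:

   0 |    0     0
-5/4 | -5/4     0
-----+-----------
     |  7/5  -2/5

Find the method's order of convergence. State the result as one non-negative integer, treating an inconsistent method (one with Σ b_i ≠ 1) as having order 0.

2

b = (7/5, -2/5)
c = (0, -5/4)
Σ b_i: 7/5·1 + (-2/5)·1 = 1 ✓
b·c: (-2/5)·(-5/4) = 1/2 ✓; 2 stages ⇒ order 2.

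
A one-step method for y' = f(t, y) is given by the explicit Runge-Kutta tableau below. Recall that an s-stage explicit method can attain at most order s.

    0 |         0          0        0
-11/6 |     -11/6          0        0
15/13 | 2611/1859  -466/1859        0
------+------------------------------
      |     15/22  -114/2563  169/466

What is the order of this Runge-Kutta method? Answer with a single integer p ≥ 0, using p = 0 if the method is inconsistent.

3

b = (15/22, -114/2563, 169/466)
c = (0, -11/6, 15/13)
Ac = (0, 0, 233/507)
Σ b_i: 15/22·1 + (-114/2563)·1 + 169/466·1 = 1 ✓
b·c: (-114/2563)·(-11/6) + 169/466·15/13 = 1/2 ✓
b·c²: (-114/2563)·121/36 + 169/466·225/169 = 1/3 ✓
b·Ac: 169/466·233/507 = 1/6 ✓; 3 stages ⇒ order 3.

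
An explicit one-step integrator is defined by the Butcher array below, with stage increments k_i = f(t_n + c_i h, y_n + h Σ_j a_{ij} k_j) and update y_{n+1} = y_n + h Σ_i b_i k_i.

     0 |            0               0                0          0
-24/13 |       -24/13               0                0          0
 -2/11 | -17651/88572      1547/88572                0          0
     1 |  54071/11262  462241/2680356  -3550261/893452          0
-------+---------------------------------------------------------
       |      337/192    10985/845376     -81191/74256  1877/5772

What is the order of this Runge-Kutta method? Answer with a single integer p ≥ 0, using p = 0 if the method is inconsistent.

4

b = (337/192, 10985/845376, -81191/74256, 1877/5772)
c = (0, -24/13, -2/11, 1)
Ac = (0, 0, -238/7381, 1517/3754)
Σ b_i: 337/192·1 + 10985/845376·1 + (-81191/74256)·1 + 1877/5772·1 = 1 ✓
b·c: 10985/845376·(-24/13) + (-81191/74256)·(-2/11) + 1877/5772·1 = 1/2 ✓
b·c²: 10985/845376·576/169 + (-81191/74256)·4/121 + 1877/5772·1 = 1/3 ✓
b·Ac: (-81191/74256)·(-238/7381) + 1877/5772·1517/3754 = 1/6 ✓
b·c³: 10985/845376·(-13824/2197) + (-81191/74256)·(-8/1331) + 1877/5772·1 = 1/4 ✓
b·(c∘Ac): (-81191/74256)·476/81191 + 1877/5772·1517/3754 = 1/8 ✓
b·Ac²: (-81191/74256)·5712/95953 + 1877/5772·11137/24401 = 1/12 ✓
b·A²c: 1877/5772·481/3754 = 1/24 ✓; 4 stages ⇒ order 4.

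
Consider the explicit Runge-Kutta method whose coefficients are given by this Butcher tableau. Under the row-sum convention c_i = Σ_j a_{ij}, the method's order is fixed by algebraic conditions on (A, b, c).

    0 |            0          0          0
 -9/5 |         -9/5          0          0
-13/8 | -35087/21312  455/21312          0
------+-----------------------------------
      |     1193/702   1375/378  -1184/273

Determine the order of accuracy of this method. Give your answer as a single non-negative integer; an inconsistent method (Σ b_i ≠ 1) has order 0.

b = (1193/702, 1375/378, -1184/273)
c = (0, -9/5, -13/8)
Ac = (0, 0, -91/2368)
Σ b_i: 1193/702·1 + 1375/378·1 + (-1184/273)·1 = 1 ✓
b·c: 1375/378·(-9/5) + (-1184/273)·(-13/8) = 1/2 ✓
b·c²: 1375/378·81/25 + (-1184/273)·169/64 = 1/3 ✓
b·Ac: (-1184/273)·(-91/2368) = 1/6 ✓; 3 stages ⇒ order 3.

3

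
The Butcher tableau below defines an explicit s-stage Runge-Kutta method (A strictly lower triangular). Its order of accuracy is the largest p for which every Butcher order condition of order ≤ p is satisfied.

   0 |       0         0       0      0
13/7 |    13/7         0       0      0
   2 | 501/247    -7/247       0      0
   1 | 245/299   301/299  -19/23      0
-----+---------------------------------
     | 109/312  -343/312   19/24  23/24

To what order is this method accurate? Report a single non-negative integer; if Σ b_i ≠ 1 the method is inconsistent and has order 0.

b = (109/312, -343/312, 19/24, 23/24)
c = (0, 13/7, 2, 1)
Ac = (0, 0, -1/19, 5/23)
Σ b_i: 109/312·1 + (-343/312)·1 + 19/24·1 + 23/24·1 = 1 ✓
b·c: (-343/312)·13/7 + 19/24·2 + 23/24·1 = 1/2 ✓
b·c²: (-343/312)·169/49 + 19/24·4 + 23/24·1 = 1/3 ✓
b·Ac: 19/24·(-1/19) + 23/24·5/23 = 1/6 ✓
b·c³: (-343/312)·2197/343 + 19/24·8 + 23/24·1 = 1/4 ✓
b·(c∘Ac): 19/24·(-2/19) + 23/24·5/23 = 1/8 ✓
b·Ac²: 19/24·(-13/133) + 23/24·27/161 = 1/12 ✓
b·A²c: 23/24·1/23 = 1/24 ✓; 4 stages ⇒ order 4.

4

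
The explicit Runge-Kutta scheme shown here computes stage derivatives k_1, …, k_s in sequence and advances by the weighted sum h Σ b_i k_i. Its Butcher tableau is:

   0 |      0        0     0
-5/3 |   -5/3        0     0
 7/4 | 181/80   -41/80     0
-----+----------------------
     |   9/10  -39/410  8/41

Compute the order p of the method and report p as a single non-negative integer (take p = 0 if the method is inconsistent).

b = (9/10, -39/410, 8/41)
c = (0, -5/3, 7/4)
Ac = (0, 0, 41/48)
Σ b_i: 9/10·1 + (-39/410)·1 + 8/41·1 = 1 ✓
b·c: (-39/410)·(-5/3) + 8/41·7/4 = 1/2 ✓
b·c²: (-39/410)·25/9 + 8/41·49/16 = 1/3 ✓
b·Ac: 8/41·41/48 = 1/6 ✓; 3 stages ⇒ order 3.

3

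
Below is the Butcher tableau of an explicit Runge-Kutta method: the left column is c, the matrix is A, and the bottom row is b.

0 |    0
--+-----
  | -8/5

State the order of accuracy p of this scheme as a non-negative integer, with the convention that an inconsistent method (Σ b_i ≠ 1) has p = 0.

0

b = (-8/5)
c = (0)
Σ b_i: (-8/5)·1 = -8/5 ≠ 1 ⇒ order 0.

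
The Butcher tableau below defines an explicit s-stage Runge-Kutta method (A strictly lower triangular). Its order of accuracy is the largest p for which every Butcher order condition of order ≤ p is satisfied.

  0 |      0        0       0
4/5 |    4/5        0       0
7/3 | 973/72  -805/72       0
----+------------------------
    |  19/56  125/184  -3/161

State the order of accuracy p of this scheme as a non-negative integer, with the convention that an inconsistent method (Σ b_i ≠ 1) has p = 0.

3

b = (19/56, 125/184, -3/161)
c = (0, 4/5, 7/3)
Ac = (0, 0, -161/18)
Σ b_i: 19/56·1 + 125/184·1 + (-3/161)·1 = 1 ✓
b·c: 125/184·4/5 + (-3/161)·7/3 = 1/2 ✓
b·c²: 125/184·16/25 + (-3/161)·49/9 = 1/3 ✓
b·Ac: (-3/161)·(-161/18) = 1/6 ✓; 3 stages ⇒ order 3.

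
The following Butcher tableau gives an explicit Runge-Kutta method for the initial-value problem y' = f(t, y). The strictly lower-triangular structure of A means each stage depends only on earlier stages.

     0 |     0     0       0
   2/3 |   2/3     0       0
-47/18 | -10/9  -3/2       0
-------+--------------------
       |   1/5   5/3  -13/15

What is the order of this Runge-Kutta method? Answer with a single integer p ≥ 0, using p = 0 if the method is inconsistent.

b = (1/5, 5/3, -13/15)
c = (0, 2/3, -47/18)
Ac = (0, 0, -1)
Σ b_i: 1/5·1 + 5/3·1 + (-13/15)·1 = 1 ✓
b·c: 5/3·2/3 + (-13/15)·(-47/18) = 911/270 ≠ 1/2 ⇒ order 1.

1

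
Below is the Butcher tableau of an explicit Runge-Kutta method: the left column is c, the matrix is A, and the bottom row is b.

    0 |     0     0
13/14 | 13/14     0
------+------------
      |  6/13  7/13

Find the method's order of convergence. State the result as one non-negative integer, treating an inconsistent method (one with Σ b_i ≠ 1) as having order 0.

b = (6/13, 7/13)
c = (0, 13/14)
Σ b_i: 6/13·1 + 7/13·1 = 1 ✓
b·c: 7/13·13/14 = 1/2 ✓; 2 stages ⇒ order 2.

2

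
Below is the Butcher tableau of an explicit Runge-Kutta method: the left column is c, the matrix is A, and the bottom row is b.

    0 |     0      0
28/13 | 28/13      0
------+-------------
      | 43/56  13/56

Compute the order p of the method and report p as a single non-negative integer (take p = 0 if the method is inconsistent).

b = (43/56, 13/56)
c = (0, 28/13)
Σ b_i: 43/56·1 + 13/56·1 = 1 ✓
b·c: 13/56·28/13 = 1/2 ✓; 2 stages ⇒ order 2.

2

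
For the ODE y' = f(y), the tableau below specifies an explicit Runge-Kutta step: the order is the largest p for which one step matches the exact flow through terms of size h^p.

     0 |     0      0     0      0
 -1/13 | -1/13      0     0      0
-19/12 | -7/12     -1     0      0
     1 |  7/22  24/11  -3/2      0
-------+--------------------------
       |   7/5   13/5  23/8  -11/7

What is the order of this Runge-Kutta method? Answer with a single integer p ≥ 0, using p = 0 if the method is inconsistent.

b = (7/5, 13/5, 23/8, -11/7)
c = (0, -1/13, -19/12, 1)
Ac = (0, 0, 1/13, 2525/1144)
Σ b_i: 7/5·1 + 13/5·1 + 23/8·1 + (-11/7)·1 = 297/56 ≠ 1 ⇒ order 0.

0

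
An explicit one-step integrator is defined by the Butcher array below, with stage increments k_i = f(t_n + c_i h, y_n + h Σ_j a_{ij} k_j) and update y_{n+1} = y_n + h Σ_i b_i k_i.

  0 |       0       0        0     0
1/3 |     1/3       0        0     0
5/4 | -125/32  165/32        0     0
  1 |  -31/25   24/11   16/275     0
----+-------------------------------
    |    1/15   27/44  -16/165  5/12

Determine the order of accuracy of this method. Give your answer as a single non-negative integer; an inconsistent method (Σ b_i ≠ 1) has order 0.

4

b = (1/15, 27/44, -16/165, 5/12)
c = (0, 1/3, 5/4, 1)
Ac = (0, 0, 55/32, 4/5)
Σ b_i: 1/15·1 + 27/44·1 + (-16/165)·1 + 5/12·1 = 1 ✓
b·c: 27/44·1/3 + (-16/165)·5/4 + 5/12·1 = 1/2 ✓
b·c²: 27/44·1/9 + (-16/165)·25/16 + 5/12·1 = 1/3 ✓
b·Ac: (-16/165)·55/32 + 5/12·4/5 = 1/6 ✓
b·c³: 27/44·1/27 + (-16/165)·125/64 + 5/12·1 = 1/4 ✓
b·(c∘Ac): (-16/165)·275/128 + 5/12·4/5 = 1/8 ✓
b·Ac²: (-16/165)·55/96 + 5/12·1/3 = 1/12 ✓
b·A²c: 5/12·1/10 = 1/24 ✓; 4 stages ⇒ order 4.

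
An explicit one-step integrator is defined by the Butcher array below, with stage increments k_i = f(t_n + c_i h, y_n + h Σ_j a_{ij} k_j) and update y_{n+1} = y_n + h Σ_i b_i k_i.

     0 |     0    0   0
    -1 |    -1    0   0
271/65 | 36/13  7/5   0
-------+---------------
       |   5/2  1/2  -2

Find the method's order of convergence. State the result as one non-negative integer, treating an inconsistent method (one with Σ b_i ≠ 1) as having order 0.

1

b = (5/2, 1/2, -2)
c = (0, -1, 271/65)
Ac = (0, 0, -7/5)
Σ b_i: 5/2·1 + 1/2·1 + (-2)·1 = 1 ✓
b·c: 1/2·(-1) + (-2)·271/65 = -1149/130 ≠ 1/2 ⇒ order 1.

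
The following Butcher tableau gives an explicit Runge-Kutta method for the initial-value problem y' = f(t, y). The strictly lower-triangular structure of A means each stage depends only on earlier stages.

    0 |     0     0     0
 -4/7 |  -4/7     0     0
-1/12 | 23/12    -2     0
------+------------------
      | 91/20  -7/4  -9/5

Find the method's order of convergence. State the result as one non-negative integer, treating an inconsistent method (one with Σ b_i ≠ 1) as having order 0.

b = (91/20, -7/4, -9/5)
c = (0, -4/7, -1/12)
Ac = (0, 0, 8/7)
Σ b_i: 91/20·1 + (-7/4)·1 + (-9/5)·1 = 1 ✓
b·c: (-7/4)·(-4/7) + (-9/5)·(-1/12) = 23/20 ≠ 1/2 ⇒ order 1.

1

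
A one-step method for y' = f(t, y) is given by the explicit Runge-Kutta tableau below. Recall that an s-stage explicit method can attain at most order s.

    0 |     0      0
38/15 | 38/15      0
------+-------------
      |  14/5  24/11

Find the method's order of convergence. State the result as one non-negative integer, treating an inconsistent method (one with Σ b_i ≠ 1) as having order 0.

b = (14/5, 24/11)
c = (0, 38/15)
Σ b_i: 14/5·1 + 24/11·1 = 274/55 ≠ 1 ⇒ order 0.

0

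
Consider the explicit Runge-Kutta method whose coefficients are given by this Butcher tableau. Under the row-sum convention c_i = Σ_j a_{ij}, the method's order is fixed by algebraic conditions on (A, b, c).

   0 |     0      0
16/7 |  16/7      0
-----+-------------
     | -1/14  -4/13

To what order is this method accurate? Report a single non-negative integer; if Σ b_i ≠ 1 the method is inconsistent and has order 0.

0

b = (-1/14, -4/13)
c = (0, 16/7)
Σ b_i: (-1/14)·1 + (-4/13)·1 = -69/182 ≠ 1 ⇒ order 0.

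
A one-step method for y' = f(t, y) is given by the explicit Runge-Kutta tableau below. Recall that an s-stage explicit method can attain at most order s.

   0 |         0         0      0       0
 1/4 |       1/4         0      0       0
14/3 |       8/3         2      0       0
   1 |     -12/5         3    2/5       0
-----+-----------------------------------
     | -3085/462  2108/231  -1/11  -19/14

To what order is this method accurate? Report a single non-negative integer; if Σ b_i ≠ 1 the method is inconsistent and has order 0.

2

b = (-3085/462, 2108/231, -1/11, -19/14)
c = (0, 1/4, 14/3, 1)
Ac = (0, 0, 1/2, 157/60)
Σ b_i: (-3085/462)·1 + 2108/231·1 + (-1/11)·1 + (-19/14)·1 = 1 ✓
b·c: 2108/231·1/4 + (-1/11)·14/3 + (-19/14)·1 = 1/2 ✓
b·c²: 2108/231·1/16 + (-1/11)·196/9 + (-19/14)·1 = -7669/2772 ≠ 1/3 ⇒ order 2.
b·Ac: (-1/11)·1/2 + (-19/14)·157/60 = -33233/9240 ≠ 1/6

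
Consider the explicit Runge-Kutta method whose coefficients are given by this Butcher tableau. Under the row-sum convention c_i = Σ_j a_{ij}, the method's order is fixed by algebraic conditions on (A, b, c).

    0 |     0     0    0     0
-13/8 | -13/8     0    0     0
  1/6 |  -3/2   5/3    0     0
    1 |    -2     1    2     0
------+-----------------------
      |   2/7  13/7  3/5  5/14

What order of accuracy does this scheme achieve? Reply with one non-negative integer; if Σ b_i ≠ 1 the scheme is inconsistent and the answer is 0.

b = (2/7, 13/7, 3/5, 5/14)
c = (0, -13/8, 1/6, 1)
Ac = (0, 0, -65/24, -31/24)
Σ b_i: 2/7·1 + 13/7·1 + 3/5·1 + 5/14·1 = 31/10 ≠ 1 ⇒ order 0.

0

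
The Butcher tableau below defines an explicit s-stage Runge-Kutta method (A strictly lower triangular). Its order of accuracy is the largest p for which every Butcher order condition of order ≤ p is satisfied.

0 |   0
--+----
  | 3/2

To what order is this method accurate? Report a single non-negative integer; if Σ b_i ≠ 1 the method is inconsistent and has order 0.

0

b = (3/2)
c = (0)
Σ b_i: 3/2·1 = 3/2 ≠ 1 ⇒ order 0.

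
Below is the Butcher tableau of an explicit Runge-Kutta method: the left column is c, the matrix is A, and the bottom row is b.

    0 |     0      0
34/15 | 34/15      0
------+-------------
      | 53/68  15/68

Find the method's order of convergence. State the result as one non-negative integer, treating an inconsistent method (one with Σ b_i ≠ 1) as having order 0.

2

b = (53/68, 15/68)
c = (0, 34/15)
Σ b_i: 53/68·1 + 15/68·1 = 1 ✓
b·c: 15/68·34/15 = 1/2 ✓; 2 stages ⇒ order 2.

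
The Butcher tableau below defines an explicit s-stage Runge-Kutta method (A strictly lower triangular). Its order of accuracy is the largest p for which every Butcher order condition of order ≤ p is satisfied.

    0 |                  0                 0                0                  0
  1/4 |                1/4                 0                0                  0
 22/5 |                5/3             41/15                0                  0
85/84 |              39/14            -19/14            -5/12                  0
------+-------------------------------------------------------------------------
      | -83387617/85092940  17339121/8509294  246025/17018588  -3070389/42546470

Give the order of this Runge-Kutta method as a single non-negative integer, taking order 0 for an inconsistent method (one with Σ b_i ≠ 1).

b = (-83387617/85092940, 17339121/8509294, 246025/17018588, -3070389/42546470)
c = (0, 1/4, 22/5, 85/84)
Ac = (0, 0, 41/60, -365/168)
Σ b_i: (-83387617/85092940)·1 + 17339121/8509294·1 + 246025/17018588·1 + (-3070389/42546470)·1 = 1 ✓
b·c: 17339121/8509294·1/4 + 246025/17018588·22/5 + (-3070389/42546470)·85/84 = 1/2 ✓
b·c²: 17339121/8509294·1/16 + 246025/17018588·484/25 + (-3070389/42546470)·7225/7056 = 1/3 ✓
b·Ac: 246025/17018588·41/60 + (-3070389/42546470)·(-365/168) = 1/6 ✓
b·c³: 17339121/8509294·1/64 + 246025/17018588·10648/125 + (-3070389/42546470)·614125/592704 = 3185705027/2680427610 ≠ 1/4 ⇒ order 3.
b·(c∘Ac): 246025/17018588·451/150 + (-3070389/42546470)·(-31025/14112) = 55036721/272297408 ≠ 1/8
b·Ac²: 246025/17018588·41/240 + (-3070389/42546470)·(-27389/3360) = 3015997507/5105576400 ≠ 1/12
b·A²c: (-3070389/42546470)·(-41/144) = 41961983/2042230560 ≠ 1/24

3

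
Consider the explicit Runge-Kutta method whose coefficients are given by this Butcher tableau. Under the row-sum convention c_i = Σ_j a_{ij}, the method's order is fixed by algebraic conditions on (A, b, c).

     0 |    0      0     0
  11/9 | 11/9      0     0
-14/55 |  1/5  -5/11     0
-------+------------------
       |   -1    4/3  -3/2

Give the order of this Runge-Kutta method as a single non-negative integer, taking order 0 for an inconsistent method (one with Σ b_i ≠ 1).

0

b = (-1, 4/3, -3/2)
c = (0, 11/9, -14/55)
Ac = (0, 0, -5/9)
Σ b_i: (-1)·1 + 4/3·1 + (-3/2)·1 = -7/6 ≠ 1 ⇒ order 0.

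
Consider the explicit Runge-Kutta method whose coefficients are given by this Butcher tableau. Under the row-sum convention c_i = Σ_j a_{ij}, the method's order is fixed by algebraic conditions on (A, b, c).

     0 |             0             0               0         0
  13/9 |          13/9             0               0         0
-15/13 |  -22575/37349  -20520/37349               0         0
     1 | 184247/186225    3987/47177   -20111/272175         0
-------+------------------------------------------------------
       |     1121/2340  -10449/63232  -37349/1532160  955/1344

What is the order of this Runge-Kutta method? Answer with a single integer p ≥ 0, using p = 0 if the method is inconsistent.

b = (1121/2340, -10449/63232, -37349/1532160, 955/1344)
c = (0, 13/9, -15/13, 1)
Ac = (0, 0, -2280/2873, 198/955)
Σ b_i: 1121/2340·1 + (-10449/63232)·1 + (-37349/1532160)·1 + 955/1344·1 = 1 ✓
b·c: (-10449/63232)·13/9 + (-37349/1532160)·(-15/13) + 955/1344·1 = 1/2 ✓
b·c²: (-10449/63232)·169/81 + (-37349/1532160)·225/169 + 955/1344·1 = 1/3 ✓
b·Ac: (-37349/1532160)·(-2280/2873) + 955/1344·198/955 = 1/6 ✓
b·c³: (-10449/63232)·2197/729 + (-37349/1532160)·(-3375/2197) + 955/1344·1 = 1/4 ✓
b·(c∘Ac): (-37349/1532160)·34200/37349 + 955/1344·198/955 = 1/8 ✓
b·Ac²: (-37349/1532160)·(-760/663) + 955/1344·134/1719 = 1/12 ✓
b·A²c: 955/1344·56/955 = 1/24 ✓; 4 stages ⇒ order 4.

4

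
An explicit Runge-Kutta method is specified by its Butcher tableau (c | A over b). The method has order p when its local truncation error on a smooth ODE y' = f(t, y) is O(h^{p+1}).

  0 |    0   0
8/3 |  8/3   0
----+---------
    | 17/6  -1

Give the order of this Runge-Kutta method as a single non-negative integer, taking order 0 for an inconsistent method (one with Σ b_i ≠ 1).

b = (17/6, -1)
c = (0, 8/3)
Σ b_i: 17/6·1 + (-1)·1 = 11/6 ≠ 1 ⇒ order 0.

0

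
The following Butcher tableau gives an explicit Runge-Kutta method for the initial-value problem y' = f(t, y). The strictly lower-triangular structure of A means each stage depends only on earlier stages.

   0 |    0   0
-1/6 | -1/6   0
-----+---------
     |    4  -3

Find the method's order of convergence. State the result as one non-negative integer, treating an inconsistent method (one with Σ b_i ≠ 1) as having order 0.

2

b = (4, -3)
c = (0, -1/6)
Σ b_i: 4·1 + (-3)·1 = 1 ✓
b·c: (-3)·(-1/6) = 1/2 ✓; 2 stages ⇒ order 2.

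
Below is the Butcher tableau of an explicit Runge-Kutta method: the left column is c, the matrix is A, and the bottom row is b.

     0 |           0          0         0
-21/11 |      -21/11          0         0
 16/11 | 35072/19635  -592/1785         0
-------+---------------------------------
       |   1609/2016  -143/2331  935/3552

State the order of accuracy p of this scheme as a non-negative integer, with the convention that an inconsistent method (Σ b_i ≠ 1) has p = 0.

b = (1609/2016, -143/2331, 935/3552)
c = (0, -21/11, 16/11)
Ac = (0, 0, 592/935)
Σ b_i: 1609/2016·1 + (-143/2331)·1 + 935/3552·1 = 1 ✓
b·c: (-143/2331)·(-21/11) + 935/3552·16/11 = 1/2 ✓
b·c²: (-143/2331)·441/121 + 935/3552·256/121 = 1/3 ✓
b·Ac: 935/3552·592/935 = 1/6 ✓; 3 stages ⇒ order 3.

3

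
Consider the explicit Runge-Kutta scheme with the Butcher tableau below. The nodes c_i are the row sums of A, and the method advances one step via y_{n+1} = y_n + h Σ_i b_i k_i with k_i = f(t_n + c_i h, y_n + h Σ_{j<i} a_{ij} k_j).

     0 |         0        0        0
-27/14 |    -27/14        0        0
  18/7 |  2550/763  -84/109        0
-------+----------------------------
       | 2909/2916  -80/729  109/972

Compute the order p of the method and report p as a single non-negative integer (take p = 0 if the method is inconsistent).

b = (2909/2916, -80/729, 109/972)
c = (0, -27/14, 18/7)
Ac = (0, 0, 162/109)
Σ b_i: 2909/2916·1 + (-80/729)·1 + 109/972·1 = 1 ✓
b·c: (-80/729)·(-27/14) + 109/972·18/7 = 1/2 ✓
b·c²: (-80/729)·729/196 + 109/972·324/49 = 1/3 ✓
b·Ac: 109/972·162/109 = 1/6 ✓; 3 stages ⇒ order 3.

3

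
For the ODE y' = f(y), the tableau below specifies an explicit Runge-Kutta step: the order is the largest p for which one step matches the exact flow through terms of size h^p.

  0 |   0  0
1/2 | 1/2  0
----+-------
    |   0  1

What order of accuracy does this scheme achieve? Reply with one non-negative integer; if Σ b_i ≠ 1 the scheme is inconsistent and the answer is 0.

2

b = (0, 1)
c = (0, 1/2)
Σ b_i: 1·1 = 1 ✓
b·c: 1·1/2 = 1/2 ✓; 2 stages ⇒ order 2.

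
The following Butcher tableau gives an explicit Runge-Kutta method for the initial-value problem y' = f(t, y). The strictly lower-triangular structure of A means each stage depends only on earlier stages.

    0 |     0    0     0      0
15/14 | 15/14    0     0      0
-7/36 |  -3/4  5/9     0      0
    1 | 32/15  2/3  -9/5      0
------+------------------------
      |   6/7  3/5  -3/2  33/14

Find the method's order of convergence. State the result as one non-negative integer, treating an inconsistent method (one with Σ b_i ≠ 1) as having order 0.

0

b = (6/7, 3/5, -3/2, 33/14)
c = (0, 15/14, -7/36, 1)
Ac = (0, 0, 25/42, 149/140)
Σ b_i: 6/7·1 + 3/5·1 + (-3/2)·1 + 33/14·1 = 81/35 ≠ 1 ⇒ order 0.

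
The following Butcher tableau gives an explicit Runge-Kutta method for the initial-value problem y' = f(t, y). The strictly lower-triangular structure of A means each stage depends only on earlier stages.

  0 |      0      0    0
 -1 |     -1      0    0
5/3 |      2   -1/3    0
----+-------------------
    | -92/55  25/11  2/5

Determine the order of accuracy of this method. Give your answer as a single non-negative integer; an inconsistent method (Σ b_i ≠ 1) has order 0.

b = (-92/55, 25/11, 2/5)
c = (0, -1, 5/3)
Ac = (0, 0, 1/3)
Σ b_i: (-92/55)·1 + 25/11·1 + 2/5·1 = 1 ✓
b·c: 25/11·(-1) + 2/5·5/3 = -53/33 ≠ 1/2 ⇒ order 1.

1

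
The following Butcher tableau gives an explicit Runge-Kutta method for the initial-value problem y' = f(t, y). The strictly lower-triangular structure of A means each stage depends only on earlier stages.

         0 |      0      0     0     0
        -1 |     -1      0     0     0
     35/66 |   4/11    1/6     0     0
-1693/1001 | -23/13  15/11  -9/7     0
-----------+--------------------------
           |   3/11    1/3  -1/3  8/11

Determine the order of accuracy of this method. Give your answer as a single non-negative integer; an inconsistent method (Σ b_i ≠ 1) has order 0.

1

b = (3/11, 1/3, -1/3, 8/11)
c = (0, -1, 35/66, -1693/1001)
Ac = (0, 0, -1/6, -45/22)
Σ b_i: 3/11·1 + 1/3·1 + (-1/3)·1 + 8/11·1 = 1 ✓
b·c: 1/3·(-1) + (-1/3)·35/66 + 8/11·(-1693/1001) = -344893/198198 ≠ 1/2 ⇒ order 1.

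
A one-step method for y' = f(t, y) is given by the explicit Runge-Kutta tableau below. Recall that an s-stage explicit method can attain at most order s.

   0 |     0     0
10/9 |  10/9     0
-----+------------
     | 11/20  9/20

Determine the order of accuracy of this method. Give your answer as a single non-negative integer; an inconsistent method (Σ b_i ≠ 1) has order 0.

2

b = (11/20, 9/20)
c = (0, 10/9)
Σ b_i: 11/20·1 + 9/20·1 = 1 ✓
b·c: 9/20·10/9 = 1/2 ✓; 2 stages ⇒ order 2.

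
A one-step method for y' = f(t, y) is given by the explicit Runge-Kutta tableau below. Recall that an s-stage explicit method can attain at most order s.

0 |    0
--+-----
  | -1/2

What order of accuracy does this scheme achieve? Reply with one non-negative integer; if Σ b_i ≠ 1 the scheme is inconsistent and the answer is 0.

b = (-1/2)
c = (0)
Σ b_i: (-1/2)·1 = -1/2 ≠ 1 ⇒ order 0.

0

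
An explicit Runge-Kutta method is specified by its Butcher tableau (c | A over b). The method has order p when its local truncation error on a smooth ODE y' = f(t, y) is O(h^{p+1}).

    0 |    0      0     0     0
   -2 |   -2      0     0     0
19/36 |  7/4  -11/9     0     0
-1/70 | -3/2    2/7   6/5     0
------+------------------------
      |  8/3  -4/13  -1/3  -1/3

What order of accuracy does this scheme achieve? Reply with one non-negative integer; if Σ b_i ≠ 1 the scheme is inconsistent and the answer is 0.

0

b = (8/3, -4/13, -1/3, -1/3)
c = (0, -2, 19/36, -1/70)
Ac = (0, 0, 22/9, 13/210)
Σ b_i: 8/3·1 + (-4/13)·1 + (-1/3)·1 + (-1/3)·1 = 22/13 ≠ 1 ⇒ order 0.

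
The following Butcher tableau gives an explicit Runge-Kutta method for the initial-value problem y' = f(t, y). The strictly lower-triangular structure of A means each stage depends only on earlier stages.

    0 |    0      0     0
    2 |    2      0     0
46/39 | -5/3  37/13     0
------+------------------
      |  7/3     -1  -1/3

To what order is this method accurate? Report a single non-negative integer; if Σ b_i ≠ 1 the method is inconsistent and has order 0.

1

b = (7/3, -1, -1/3)
c = (0, 2, 46/39)
Ac = (0, 0, 74/13)
Σ b_i: 7/3·1 + (-1)·1 + (-1/3)·1 = 1 ✓
b·c: (-1)·2 + (-1/3)·46/39 = -280/117 ≠ 1/2 ⇒ order 1.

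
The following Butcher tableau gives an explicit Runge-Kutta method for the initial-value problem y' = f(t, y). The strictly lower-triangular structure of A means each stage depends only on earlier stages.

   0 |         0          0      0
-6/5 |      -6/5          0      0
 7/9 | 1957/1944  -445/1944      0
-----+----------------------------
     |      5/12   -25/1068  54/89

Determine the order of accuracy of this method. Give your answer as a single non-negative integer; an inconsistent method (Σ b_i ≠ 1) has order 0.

3

b = (5/12, -25/1068, 54/89)
c = (0, -6/5, 7/9)
Ac = (0, 0, 89/324)
Σ b_i: 5/12·1 + (-25/1068)·1 + 54/89·1 = 1 ✓
b·c: (-25/1068)·(-6/5) + 54/89·7/9 = 1/2 ✓
b·c²: (-25/1068)·36/25 + 54/89·49/81 = 1/3 ✓
b·Ac: 54/89·89/324 = 1/6 ✓; 3 stages ⇒ order 3.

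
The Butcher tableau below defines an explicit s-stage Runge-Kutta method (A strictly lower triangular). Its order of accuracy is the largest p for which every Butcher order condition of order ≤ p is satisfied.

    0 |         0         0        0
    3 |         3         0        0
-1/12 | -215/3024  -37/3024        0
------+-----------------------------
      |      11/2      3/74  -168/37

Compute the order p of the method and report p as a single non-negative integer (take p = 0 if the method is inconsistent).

3

b = (11/2, 3/74, -168/37)
c = (0, 3, -1/12)
Ac = (0, 0, -37/1008)
Σ b_i: 11/2·1 + 3/74·1 + (-168/37)·1 = 1 ✓
b·c: 3/74·3 + (-168/37)·(-1/12) = 1/2 ✓
b·c²: 3/74·9 + (-168/37)·1/144 = 1/3 ✓
b·Ac: (-168/37)·(-37/1008) = 1/6 ✓; 3 stages ⇒ order 3.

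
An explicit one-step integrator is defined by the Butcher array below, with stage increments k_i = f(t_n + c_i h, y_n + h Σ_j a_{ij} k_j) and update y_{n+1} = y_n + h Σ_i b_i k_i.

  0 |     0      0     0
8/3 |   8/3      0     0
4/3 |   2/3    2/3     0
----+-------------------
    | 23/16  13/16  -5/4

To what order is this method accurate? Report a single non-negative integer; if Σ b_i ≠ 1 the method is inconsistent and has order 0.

b = (23/16, 13/16, -5/4)
c = (0, 8/3, 4/3)
Ac = (0, 0, 16/9)
Σ b_i: 23/16·1 + 13/16·1 + (-5/4)·1 = 1 ✓
b·c: 13/16·8/3 + (-5/4)·4/3 = 1/2 ✓
b·c²: 13/16·64/9 + (-5/4)·16/9 = 32/9 ≠ 1/3 ⇒ order 2.
b·Ac: (-5/4)·16/9 = -20/9 ≠ 1/6

2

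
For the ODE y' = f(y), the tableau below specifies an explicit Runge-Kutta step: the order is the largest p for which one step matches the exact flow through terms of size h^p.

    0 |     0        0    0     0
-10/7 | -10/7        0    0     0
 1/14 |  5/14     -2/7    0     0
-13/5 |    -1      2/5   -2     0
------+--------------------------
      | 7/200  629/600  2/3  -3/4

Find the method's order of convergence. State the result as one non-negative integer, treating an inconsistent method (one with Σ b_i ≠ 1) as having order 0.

2

b = (7/200, 629/600, 2/3, -3/4)
c = (0, -10/7, 1/14, -13/5)
Ac = (0, 0, 20/49, -5/7)
Σ b_i: 7/200·1 + 629/600·1 + 2/3·1 + (-3/4)·1 = 1 ✓
b·c: 629/600·(-10/7) + 2/3·1/14 + (-3/4)·(-13/5) = 1/2 ✓
b·c²: 629/600·100/49 + 2/3·1/196 + (-3/4)·169/25 = -2049/700 ≠ 1/3 ⇒ order 2.
b·Ac: 2/3·20/49 + (-3/4)·(-5/7) = 475/588 ≠ 1/6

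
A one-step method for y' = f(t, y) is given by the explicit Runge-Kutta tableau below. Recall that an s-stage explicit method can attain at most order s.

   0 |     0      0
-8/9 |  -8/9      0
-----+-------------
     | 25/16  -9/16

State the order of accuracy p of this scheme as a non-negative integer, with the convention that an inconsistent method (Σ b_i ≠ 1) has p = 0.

2

b = (25/16, -9/16)
c = (0, -8/9)
Σ b_i: 25/16·1 + (-9/16)·1 = 1 ✓
b·c: (-9/16)·(-8/9) = 1/2 ✓; 2 stages ⇒ order 2.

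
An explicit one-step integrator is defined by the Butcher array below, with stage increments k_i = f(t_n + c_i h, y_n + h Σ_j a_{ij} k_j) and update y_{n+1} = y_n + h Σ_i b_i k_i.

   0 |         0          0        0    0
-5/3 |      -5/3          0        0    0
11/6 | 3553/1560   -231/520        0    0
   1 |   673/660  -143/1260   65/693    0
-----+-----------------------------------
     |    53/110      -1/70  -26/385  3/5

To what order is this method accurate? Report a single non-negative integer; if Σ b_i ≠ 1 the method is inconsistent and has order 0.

4

b = (53/110, -1/70, -26/385, 3/5)
c = (0, -5/3, 11/6, 1)
Ac = (0, 0, 77/104, 13/36)
Σ b_i: 53/110·1 + (-1/70)·1 + (-26/385)·1 + 3/5·1 = 1 ✓
b·c: (-1/70)·(-5/3) + (-26/385)·11/6 + 3/5·1 = 1/2 ✓
b·c²: (-1/70)·25/9 + (-26/385)·121/36 + 3/5·1 = 1/3 ✓
b·Ac: (-26/385)·77/104 + 3/5·13/36 = 1/6 ✓
b·c³: (-1/70)·(-125/27) + (-26/385)·1331/216 + 3/5·1 = 1/4 ✓
b·(c∘Ac): (-26/385)·847/624 + 3/5·13/36 = 1/8 ✓
b·Ac²: (-26/385)·(-385/312) = 1/12 ✓
b·A²c: 3/5·5/72 = 1/24 ✓; 4 stages ⇒ order 4.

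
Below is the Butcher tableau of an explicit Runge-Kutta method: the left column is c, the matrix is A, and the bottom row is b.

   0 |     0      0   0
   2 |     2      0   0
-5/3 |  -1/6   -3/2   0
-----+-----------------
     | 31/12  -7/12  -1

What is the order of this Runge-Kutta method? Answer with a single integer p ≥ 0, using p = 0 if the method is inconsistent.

b = (31/12, -7/12, -1)
c = (0, 2, -5/3)
Ac = (0, 0, -3)
Σ b_i: 31/12·1 + (-7/12)·1 + (-1)·1 = 1 ✓
b·c: (-7/12)·2 + (-1)·(-5/3) = 1/2 ✓
b·c²: (-7/12)·4 + (-1)·25/9 = -46/9 ≠ 1/3 ⇒ order 2.
b·Ac: (-1)·(-3) = 3 ≠ 1/6

2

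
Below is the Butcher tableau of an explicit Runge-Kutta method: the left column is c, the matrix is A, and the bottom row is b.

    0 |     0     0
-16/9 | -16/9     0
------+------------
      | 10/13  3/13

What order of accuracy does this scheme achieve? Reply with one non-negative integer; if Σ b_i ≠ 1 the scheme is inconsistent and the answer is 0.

1

b = (10/13, 3/13)
c = (0, -16/9)
Σ b_i: 10/13·1 + 3/13·1 = 1 ✓
b·c: 3/13·(-16/9) = -16/39 ≠ 1/2 ⇒ order 1.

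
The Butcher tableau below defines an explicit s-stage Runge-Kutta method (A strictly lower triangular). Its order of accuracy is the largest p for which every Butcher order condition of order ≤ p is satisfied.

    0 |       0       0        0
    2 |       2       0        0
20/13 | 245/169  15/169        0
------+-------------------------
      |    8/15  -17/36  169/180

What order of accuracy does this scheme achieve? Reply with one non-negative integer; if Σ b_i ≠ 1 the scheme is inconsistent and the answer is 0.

3

b = (8/15, -17/36, 169/180)
c = (0, 2, 20/13)
Ac = (0, 0, 30/169)
Σ b_i: 8/15·1 + (-17/36)·1 + 169/180·1 = 1 ✓
b·c: (-17/36)·2 + 169/180·20/13 = 1/2 ✓
b·c²: (-17/36)·4 + 169/180·400/169 = 1/3 ✓
b·Ac: 169/180·30/169 = 1/6 ✓; 3 stages ⇒ order 3.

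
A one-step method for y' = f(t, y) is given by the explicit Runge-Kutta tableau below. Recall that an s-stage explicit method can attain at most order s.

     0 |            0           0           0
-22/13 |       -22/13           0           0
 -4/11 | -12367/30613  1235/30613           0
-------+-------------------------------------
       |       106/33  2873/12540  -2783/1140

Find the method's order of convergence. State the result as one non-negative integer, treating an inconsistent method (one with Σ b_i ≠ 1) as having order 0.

b = (106/33, 2873/12540, -2783/1140)
c = (0, -22/13, -4/11)
Ac = (0, 0, -190/2783)
Σ b_i: 106/33·1 + 2873/12540·1 + (-2783/1140)·1 = 1 ✓
b·c: 2873/12540·(-22/13) + (-2783/1140)·(-4/11) = 1/2 ✓
b·c²: 2873/12540·484/169 + (-2783/1140)·16/121 = 1/3 ✓
b·Ac: (-2783/1140)·(-190/2783) = 1/6 ✓; 3 stages ⇒ order 3.

3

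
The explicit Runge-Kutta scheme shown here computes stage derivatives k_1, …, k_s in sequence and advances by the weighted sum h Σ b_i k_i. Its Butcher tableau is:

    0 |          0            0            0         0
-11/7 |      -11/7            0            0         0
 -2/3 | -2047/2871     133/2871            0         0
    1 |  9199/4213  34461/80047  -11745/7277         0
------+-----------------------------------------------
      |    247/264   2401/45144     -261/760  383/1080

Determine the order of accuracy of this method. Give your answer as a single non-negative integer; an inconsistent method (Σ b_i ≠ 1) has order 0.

4

b = (247/264, 2401/45144, -261/760, 383/1080)
c = (0, -11/7, -2/3, 1)
Ac = (0, 0, -19/261, 153/383)
Σ b_i: 247/264·1 + 2401/45144·1 + (-261/760)·1 + 383/1080·1 = 1 ✓
b·c: 2401/45144·(-11/7) + (-261/760)·(-2/3) + 383/1080·1 = 1/2 ✓
b·c²: 2401/45144·121/49 + (-261/760)·4/9 + 383/1080·1 = 1/3 ✓
b·Ac: (-261/760)·(-19/261) + 383/1080·153/383 = 1/6 ✓
b·c³: 2401/45144·(-1331/343) + (-261/760)·(-8/27) + 383/1080·1 = 1/4 ✓
b·(c∘Ac): (-261/760)·38/783 + 383/1080·153/383 = 1/8 ✓
b·Ac²: (-261/760)·209/1827 + 383/1080·927/2681 = 1/12 ✓
b·A²c: 383/1080·45/383 = 1/24 ✓; 4 stages ⇒ order 4.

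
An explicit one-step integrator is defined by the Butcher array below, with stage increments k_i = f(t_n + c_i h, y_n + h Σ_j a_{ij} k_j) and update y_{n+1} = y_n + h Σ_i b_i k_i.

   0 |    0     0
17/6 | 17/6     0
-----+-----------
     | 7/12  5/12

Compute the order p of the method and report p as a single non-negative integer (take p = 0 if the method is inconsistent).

1

b = (7/12, 5/12)
c = (0, 17/6)
Σ b_i: 7/12·1 + 5/12·1 = 1 ✓
b·c: 5/12·17/6 = 85/72 ≠ 1/2 ⇒ order 1.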